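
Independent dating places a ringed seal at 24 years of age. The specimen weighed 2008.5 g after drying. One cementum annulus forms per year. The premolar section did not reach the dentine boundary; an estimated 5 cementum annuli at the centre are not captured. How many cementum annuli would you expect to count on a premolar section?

At one cementum annulus per year, 24 years correspond to 24 cementum annuli.
24 − 5 missed = 19 cementum annuli expected in the prepared section.

19 cementum annuli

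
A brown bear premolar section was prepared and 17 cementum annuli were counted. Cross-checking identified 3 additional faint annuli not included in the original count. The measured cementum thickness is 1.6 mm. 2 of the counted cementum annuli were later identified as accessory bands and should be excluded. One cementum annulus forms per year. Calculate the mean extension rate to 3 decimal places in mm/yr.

True cementum annulus count = 17 − 2 + 3 = 18.
Mean rate = 1.6 mm / 18 years ≈ 0.089 mm/yr.

0.089 mm/yr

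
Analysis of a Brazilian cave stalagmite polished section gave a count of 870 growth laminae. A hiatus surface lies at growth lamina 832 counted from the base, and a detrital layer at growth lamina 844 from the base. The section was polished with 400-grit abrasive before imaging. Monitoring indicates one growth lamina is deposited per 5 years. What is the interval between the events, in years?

The two markers are separated by 844 − 832 = 12 growth laminae.
At 5 years per growth lamina, 12 × 5 = 60 years.

60 years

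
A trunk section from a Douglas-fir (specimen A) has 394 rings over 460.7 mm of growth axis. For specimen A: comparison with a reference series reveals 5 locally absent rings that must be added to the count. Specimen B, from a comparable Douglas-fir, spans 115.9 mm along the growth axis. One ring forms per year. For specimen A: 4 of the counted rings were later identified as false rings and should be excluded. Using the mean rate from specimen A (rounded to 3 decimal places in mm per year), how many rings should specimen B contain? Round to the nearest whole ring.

99 rings

Specimen A: adjusted count: 394 − 4 + 5 = 395 rings.
A: Mean rate = 460.7 mm / 395 years ≈ 1.166 mm/yr.
For B, 115.9 / 1.166 = 99.40 years ≈ 99 rings.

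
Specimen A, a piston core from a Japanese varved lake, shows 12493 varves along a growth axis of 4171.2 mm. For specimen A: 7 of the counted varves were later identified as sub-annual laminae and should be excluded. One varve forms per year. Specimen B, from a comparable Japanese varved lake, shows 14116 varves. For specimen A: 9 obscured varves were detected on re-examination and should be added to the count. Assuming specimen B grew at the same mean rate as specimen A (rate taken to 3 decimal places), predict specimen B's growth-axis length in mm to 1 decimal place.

Specimen A: correcting the raw count gives 12493 − 7 + 9 = 12495 true varves.
A: Extension rate ≈ 4171.2 / 12495 = 0.334 mm/year.
B's length ≈ 0.334 × 14116 = 4714.7 mm.

4714.7 mm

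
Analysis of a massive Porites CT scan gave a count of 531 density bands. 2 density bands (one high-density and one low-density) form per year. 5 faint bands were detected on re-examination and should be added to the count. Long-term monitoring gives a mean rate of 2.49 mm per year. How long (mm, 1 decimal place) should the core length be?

667.3 mm

Adjusted count: 531 + 5 = 536 density bands.
With 2 density bands per year, 536 / 2 = 268 years.
268 years at 2.49 mm/year gives 2.49 × 268 = 667.3 mm.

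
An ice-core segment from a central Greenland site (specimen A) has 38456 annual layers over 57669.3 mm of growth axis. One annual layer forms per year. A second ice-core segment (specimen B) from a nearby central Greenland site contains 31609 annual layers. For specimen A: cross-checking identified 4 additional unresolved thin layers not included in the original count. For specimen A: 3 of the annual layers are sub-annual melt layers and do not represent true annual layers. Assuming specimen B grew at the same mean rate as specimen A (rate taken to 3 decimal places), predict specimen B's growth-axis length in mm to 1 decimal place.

47413.5 mm

Specimen A: adjusted count: 38456 − 3 + 4 = 38457 annual layers.
A: Extension rate ≈ 57669.3 / 38457 = 1.500 mm/yr.
For B, 1.500 mm/year × 31609 years = 47413.5 mm.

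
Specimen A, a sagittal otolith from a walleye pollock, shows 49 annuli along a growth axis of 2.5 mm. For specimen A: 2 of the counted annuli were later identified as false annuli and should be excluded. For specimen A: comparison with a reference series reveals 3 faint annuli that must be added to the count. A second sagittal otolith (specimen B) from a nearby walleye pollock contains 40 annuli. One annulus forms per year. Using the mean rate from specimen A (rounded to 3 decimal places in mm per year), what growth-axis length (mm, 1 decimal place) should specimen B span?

2.0 mm

Specimen A: true annulus count = 49 − 2 + 3 = 50.
A: 2.5 mm over 50 years gives 2.5 / 50 ≈ 0.050 mm/year.
Length of B = 0.050 × 40 = 2.0 mm.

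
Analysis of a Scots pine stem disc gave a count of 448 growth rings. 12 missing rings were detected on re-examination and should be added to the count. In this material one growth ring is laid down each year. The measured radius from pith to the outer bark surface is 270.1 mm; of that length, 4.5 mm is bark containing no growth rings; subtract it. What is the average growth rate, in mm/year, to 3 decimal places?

0.577 mm/year

Adjusted count: 448 + 12 = 460 growth rings.
Removing the 4.5 mm offcut leaves 270.1 − 4.5 = 265.6 mm.
265.6 mm over 460 years gives 265.6 / 460 ≈ 0.577 mm/year.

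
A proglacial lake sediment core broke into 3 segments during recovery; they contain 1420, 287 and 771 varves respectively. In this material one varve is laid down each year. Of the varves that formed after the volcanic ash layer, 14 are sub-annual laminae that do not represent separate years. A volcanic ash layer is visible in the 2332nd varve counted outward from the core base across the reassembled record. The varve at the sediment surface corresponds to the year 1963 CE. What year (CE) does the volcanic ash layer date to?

1831 CE

Total varves = 1420 + 287 + 771 = 2478.
The volcanic ash layer sits at varve 2332 from the core base, so 2478 − 2332 = 146 varves formed after it.
Excluding 14 false varves: 146 − 14 = 132.
1963 − 132 = 1831 CE.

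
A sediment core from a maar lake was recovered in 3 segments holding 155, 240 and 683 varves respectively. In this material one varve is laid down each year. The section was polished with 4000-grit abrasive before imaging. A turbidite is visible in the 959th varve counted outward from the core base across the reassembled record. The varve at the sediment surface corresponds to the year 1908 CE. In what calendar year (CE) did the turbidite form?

1789 CE

Total varves = 155 + 240 + 683 = 1078.
The turbidite sits at varve 959 from the core base, so 1078 − 959 = 119 varves formed after it.
1908 − 119 = 1789 CE.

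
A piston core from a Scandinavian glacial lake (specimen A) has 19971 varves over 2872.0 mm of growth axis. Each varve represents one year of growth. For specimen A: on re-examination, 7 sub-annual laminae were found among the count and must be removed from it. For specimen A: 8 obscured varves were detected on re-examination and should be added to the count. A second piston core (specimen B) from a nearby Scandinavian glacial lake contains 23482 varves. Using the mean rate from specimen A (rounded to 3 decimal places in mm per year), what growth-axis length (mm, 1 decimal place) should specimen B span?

3381.4 mm

Specimen A: after corrections the count is 19971 − 7 + 8 = 19972 varves.
A: 2872.0 mm over 19972 years gives 2872.0 / 19972 ≈ 0.144 mm per year.
Length of B = 0.144 × 23482 = 3381.4 mm.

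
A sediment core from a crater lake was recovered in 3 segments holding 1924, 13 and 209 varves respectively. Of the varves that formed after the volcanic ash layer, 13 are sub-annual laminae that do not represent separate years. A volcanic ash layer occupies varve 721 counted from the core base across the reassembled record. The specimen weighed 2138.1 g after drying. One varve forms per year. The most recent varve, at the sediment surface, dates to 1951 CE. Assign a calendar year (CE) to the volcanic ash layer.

539 CE

Total varves = 1924 + 13 + 209 = 2146.
2146 − 721 = 1425 varves lie beyond the volcanic ash layer toward the sediment surface.
Removing the 13 false varves leaves 1425 − 13 = 1412 true varves beyond the volcanic ash layer.
The varve at the sediment surface is 1951 CE, so the volcanic ash layer dates to 1951 − 1412 = 539 CE.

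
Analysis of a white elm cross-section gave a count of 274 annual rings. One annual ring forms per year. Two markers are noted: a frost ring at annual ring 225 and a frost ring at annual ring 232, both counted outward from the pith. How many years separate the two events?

7 yr

The two markers are separated by 232 − 225 = 7 annual rings.
One annual ring per year makes the interval 7 years.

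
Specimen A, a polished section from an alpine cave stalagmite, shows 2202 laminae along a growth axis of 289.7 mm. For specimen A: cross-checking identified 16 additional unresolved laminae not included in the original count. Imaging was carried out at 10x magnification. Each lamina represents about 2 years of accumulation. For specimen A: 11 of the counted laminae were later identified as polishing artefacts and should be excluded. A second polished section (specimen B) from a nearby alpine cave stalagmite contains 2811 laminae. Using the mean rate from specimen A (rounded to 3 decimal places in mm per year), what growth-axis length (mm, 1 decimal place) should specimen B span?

Specimen A: true lamina count = 2202 − 11 + 16 = 2207.
Specimen A: at 2 years per lamina, 2207 × 2 = 4414 years.
A: Extension rate ≈ 289.7 / 4414 = 0.066 mm per year.
Specimen B: 2811 laminae at 2 years each span 2811 × 2 = 5622 years. Length of B = 0.066 × 5622 = 371.1 mm.

371.1 mm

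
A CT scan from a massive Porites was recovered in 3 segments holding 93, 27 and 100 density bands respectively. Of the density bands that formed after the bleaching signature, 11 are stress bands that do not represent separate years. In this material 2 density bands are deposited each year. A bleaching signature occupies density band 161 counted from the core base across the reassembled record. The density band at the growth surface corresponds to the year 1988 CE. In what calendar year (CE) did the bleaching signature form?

1964 CE

Total density bands = 93 + 27 + 100 = 220.
The bleaching signature sits at density band 161 from the core base, so 220 − 161 = 59 density bands formed after it.
59 − 11 false = 48 true density bands after the bleaching signature.
48 density bands at 2 per year is 48 / 2 = 24 years.
Counting back 24 years from 1988 CE places the bleaching signature in 1988 − 24 = 1964 CE.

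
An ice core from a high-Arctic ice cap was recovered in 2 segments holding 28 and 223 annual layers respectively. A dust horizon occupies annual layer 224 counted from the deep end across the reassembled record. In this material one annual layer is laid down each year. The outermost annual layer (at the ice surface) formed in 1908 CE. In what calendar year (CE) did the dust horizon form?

1881 CE

Total annual layers = 28 + 223 = 251.
251 − 224 = 27 annual layers lie beyond the dust horizon toward the ice surface.
The annual layer at the ice surface is 1908 CE, so the dust horizon dates to 1908 − 27 = 1881 CE.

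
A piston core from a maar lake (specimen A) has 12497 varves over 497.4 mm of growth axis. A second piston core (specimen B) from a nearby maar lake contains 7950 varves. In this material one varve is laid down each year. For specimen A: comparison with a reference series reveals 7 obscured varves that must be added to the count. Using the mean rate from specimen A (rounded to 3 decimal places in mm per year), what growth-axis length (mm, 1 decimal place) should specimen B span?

Specimen A: correcting the raw count gives 12497 + 7 = 12504 true varves.
A: Mean rate = 497.4 mm / 12504 years ≈ 0.040 mm per year.
For B, 0.040 mm/year × 7950 years = 318.0 mm.

318.0 mm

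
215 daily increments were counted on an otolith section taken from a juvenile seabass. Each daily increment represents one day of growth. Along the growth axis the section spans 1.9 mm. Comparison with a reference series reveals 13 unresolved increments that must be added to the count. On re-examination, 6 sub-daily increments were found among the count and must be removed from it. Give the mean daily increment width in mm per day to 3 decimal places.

0.009 mm per day

After corrections the count is 215 − 6 + 13 = 222 daily increments.
1.9 mm over 222 days gives 1.9 / 222 ≈ 0.009 mm per day.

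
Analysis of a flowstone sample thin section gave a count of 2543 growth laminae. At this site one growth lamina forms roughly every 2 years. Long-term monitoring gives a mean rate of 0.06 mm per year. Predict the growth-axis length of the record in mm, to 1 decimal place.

2543 growth laminae at 2 years each span 2543 × 2 = 5086 years.
5086 years at 0.06 mm/year gives 0.06 × 5086 = 305.2 mm.

305.2 mm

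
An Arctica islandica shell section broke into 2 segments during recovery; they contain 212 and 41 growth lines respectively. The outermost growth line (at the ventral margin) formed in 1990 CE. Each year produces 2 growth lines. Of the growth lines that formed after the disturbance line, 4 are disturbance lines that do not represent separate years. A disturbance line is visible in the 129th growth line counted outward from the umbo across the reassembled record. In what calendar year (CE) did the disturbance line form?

Total growth lines = 212 + 41 = 253.
The disturbance line sits at growth line 129 from the umbo, so 253 − 129 = 124 growth lines formed after it.
124 − 4 false = 120 true growth lines after the disturbance line.
With 2 growth lines per year, 120 / 2 = 60 years.
The growth line at the ventral margin is 1990 CE, so the disturbance line dates to 1990 − 60 = 1930 CE.

1930 CE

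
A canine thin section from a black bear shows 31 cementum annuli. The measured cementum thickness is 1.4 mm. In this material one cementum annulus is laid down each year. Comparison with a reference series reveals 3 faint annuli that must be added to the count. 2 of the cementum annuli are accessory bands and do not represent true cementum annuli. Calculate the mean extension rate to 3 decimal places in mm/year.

Correcting the raw count gives 31 − 2 + 3 = 32 true cementum annuli.
Extension rate ≈ 1.4 / 32 = 0.044 mm/year.

0.044 mm/year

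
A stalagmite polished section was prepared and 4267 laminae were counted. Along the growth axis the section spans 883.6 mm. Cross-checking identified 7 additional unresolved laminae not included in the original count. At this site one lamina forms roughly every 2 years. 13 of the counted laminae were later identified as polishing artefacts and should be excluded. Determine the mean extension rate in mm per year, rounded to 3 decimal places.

0.104 mm per year

Adjusted count: 4267 − 13 + 7 = 4261 laminae.
At 2 years per lamina, 4261 × 2 = 8522 years.
883.6 mm over 8522 years gives 883.6 / 8522 ≈ 0.104 mm per year.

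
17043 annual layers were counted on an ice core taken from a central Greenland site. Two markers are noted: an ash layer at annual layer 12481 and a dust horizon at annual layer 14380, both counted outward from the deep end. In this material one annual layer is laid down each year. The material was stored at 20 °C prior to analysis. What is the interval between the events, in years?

1899 years

Separation: 14380 − 12481 = 1899 annual layers.
One annual layer per year makes the interval 1899 years.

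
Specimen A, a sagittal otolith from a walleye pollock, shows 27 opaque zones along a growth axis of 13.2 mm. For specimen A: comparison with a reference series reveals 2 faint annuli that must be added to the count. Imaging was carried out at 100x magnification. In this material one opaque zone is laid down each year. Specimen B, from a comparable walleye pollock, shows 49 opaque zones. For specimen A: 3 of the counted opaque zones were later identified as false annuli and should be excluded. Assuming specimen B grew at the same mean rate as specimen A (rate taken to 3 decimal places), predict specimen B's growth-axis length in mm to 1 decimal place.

Specimen A: after corrections the count is 27 − 3 + 2 = 26 opaque zones.
A: 13.2 mm over 26 years gives 13.2 / 26 ≈ 0.508 mm/year.
Length of B = 0.508 × 49 = 24.9 mm.

24.9 mm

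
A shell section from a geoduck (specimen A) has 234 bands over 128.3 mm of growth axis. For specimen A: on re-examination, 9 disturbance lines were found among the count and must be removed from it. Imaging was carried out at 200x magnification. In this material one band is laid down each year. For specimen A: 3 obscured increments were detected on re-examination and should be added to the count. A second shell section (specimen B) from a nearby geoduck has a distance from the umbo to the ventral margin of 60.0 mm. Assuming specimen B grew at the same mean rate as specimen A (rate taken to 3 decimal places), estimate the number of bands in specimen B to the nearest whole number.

107 bands

Specimen A: true band count = 234 − 9 + 3 = 228.
A: Mean rate = 128.3 mm / 228 years ≈ 0.563 mm per year.
B spans 60.0 / 0.563 = 106.57 years ≈ 107 bands.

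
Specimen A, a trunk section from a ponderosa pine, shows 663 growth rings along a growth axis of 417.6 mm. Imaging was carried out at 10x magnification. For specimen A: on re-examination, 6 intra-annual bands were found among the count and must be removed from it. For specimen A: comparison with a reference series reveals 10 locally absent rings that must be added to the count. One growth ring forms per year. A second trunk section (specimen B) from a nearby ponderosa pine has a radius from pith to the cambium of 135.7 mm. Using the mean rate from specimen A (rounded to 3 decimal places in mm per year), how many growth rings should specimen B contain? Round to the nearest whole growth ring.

217 growth rings

Specimen A: correcting the raw count gives 663 − 6 + 10 = 667 true growth rings.
A: Extension rate ≈ 417.6 / 667 = 0.626 mm/year.
Specimen B: 135.7 mm / 0.626 mm per year = 216.77 years ≈ 217 growth rings.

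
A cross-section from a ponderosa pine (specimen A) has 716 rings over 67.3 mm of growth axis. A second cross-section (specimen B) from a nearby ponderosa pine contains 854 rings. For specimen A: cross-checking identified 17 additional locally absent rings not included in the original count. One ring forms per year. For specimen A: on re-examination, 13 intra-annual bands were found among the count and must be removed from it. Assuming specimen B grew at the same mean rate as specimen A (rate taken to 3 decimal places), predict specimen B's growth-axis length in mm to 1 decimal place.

Specimen A: true ring count = 716 − 13 + 17 = 720.
A: 67.3 mm over 720 years gives 67.3 / 720 ≈ 0.093 mm per year.
Length of B = 0.093 × 854 = 79.4 mm.

79.4 mm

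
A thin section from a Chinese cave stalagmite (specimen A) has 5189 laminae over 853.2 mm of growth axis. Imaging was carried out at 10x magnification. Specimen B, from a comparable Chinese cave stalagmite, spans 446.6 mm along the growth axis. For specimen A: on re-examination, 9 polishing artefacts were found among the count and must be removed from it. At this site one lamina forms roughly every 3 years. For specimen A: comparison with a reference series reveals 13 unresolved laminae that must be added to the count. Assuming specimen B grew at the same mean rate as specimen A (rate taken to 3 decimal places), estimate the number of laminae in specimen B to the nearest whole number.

2707 laminae

Specimen A: correcting the raw count gives 5189 − 9 + 13 = 5193 true laminae.
Specimen A: multiplying by 3 years per lamina: 5193 × 3 = 15579 years.
A: Mean rate = 853.2 mm / 15579 years ≈ 0.055 mm/year.
For B, 446.6 / 0.055 = 8120.00 years; at 3 years per lamina that is 8120.00 / 3 ≈ 2707 laminae.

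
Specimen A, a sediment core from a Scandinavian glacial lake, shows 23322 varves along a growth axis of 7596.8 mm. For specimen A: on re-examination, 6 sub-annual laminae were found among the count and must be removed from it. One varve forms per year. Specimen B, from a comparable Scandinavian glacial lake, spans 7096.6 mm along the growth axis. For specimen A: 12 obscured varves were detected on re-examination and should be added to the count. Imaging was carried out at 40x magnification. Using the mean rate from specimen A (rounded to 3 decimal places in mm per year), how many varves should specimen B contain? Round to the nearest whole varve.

21769 varves

Specimen A: after corrections the count is 23322 − 6 + 12 = 23328 varves.
A: 7596.8 mm over 23328 years gives 7596.8 / 23328 ≈ 0.326 mm/year.
For B, 7096.6 / 0.326 = 21768.71 years ≈ 21769 varves.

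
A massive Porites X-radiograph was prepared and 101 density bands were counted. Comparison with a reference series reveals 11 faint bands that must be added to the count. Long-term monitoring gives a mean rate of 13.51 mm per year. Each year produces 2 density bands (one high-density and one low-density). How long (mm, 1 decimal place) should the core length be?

Correcting the raw count gives 101 + 11 = 112 true density bands.
112 density bands at 2 per year is 112 / 2 = 56 years.
Length ≈ 13.51 × 56 = 756.6 mm.

756.6 mm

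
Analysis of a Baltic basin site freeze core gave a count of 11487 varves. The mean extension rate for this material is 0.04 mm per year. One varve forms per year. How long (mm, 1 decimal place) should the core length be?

459.5 mm

The record spans 11487 years at 0.04 mm per year.
Length ≈ 0.04 × 11487 = 459.5 mm.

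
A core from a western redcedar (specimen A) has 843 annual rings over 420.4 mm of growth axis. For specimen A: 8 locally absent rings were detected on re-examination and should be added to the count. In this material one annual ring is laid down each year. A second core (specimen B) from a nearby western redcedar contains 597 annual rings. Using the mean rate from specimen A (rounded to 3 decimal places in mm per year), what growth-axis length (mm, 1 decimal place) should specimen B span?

Specimen A: adjusted count: 843 + 8 = 851 annual rings.
A: 420.4 mm over 851 years gives 420.4 / 851 ≈ 0.494 mm per year.
B's length ≈ 0.494 × 597 = 294.9 mm.

294.9 mm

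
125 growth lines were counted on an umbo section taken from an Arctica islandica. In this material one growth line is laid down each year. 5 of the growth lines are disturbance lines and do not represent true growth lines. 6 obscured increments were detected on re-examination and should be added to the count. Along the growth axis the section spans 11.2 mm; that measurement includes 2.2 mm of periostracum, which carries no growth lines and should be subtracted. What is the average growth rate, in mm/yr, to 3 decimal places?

Correcting the raw count gives 125 − 5 + 6 = 126 true growth lines.
The growth record spans 11.2 − 2.2 = 9.0 mm.
Extension rate ≈ 9.0 / 126 = 0.071 mm/yr.

0.071 mm/yr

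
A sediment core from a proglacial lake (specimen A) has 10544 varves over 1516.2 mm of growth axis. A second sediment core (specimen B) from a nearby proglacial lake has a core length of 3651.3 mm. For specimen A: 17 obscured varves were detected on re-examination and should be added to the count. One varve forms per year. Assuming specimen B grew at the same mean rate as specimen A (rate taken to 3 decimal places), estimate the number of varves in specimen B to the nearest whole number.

Specimen A: correcting the raw count gives 10544 + 17 = 10561 true varves.
A: Extension rate ≈ 1516.2 / 10561 = 0.144 mm/year.
Specimen B: 3651.3 mm / 0.144 mm per year = 25356.25 years ≈ 25356 varves.

25356 varves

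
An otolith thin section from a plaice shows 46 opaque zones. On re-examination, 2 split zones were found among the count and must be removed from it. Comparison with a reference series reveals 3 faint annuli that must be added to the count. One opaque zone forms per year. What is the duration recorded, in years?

True opaque zone count = 46 − 2 + 3 = 47.
With a one-to-one opaque zone periodicity this is 47 years.

47 years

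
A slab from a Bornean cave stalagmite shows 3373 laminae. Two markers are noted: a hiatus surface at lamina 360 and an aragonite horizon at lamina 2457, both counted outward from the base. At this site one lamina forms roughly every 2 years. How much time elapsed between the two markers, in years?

Separation: 2457 − 360 = 2097 laminae.
At 2 years per lamina, 2097 × 2 = 4194 years.

4194 yr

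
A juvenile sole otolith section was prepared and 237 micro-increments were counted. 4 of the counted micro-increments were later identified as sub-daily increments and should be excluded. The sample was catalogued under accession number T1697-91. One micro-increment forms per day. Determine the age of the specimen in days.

True micro-increment count = 237 − 4 = 233.
With a one-to-one micro-increment periodicity this is 233 days.

233 days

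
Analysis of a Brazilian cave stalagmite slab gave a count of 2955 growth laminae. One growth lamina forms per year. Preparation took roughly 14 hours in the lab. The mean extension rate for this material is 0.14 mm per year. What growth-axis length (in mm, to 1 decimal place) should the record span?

413.7 mm

The record spans 2955 years at 0.14 mm per year.
2955 years at 0.14 mm/year gives 0.14 × 2955 = 413.7 mm.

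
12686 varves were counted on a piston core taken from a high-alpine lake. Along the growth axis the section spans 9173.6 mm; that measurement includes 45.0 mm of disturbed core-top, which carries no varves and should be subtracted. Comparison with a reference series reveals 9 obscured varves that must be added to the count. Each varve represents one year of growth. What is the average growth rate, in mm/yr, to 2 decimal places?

True varve count = 12686 + 9 = 12695.
Removing the 45.0 mm offcut leaves 9173.6 − 45.0 = 9128.6 mm.
9128.6 mm over 12695 years gives 9128.6 / 12695 ≈ 0.72 mm/yr.

0.72 mm/yr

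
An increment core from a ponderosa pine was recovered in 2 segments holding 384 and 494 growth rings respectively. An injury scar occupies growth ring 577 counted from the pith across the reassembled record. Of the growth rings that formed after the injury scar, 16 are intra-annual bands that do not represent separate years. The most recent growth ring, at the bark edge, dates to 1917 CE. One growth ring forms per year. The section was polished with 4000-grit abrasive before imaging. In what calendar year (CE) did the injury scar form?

Total growth rings = 384 + 494 = 878.
The injury scar sits at growth ring 577 from the pith, so 878 − 577 = 301 growth rings formed after it.
301 − 16 false = 285 true growth rings after the injury scar.
Counting back 285 years from 1917 CE places the injury scar in 1917 − 285 = 1632 CE.

1632 CE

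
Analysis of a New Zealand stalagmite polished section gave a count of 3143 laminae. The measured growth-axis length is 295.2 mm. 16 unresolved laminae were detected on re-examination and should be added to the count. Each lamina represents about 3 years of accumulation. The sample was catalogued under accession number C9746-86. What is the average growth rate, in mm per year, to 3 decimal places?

0.031 mm per year

Adjusted count: 3143 + 16 = 3159 laminae.
At 3 years per lamina, 3159 × 3 = 9477 years.
Mean rate = 295.2 mm / 9477 years ≈ 0.031 mm per year.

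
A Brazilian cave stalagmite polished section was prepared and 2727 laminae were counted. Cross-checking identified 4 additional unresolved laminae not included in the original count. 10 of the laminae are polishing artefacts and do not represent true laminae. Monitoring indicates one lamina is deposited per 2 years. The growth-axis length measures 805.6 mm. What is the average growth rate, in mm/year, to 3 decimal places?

0.148 mm/year

True lamina count = 2727 − 10 + 4 = 2721.
At 2 years per lamina, 2721 × 2 = 5442 years.
805.6 mm over 5442 years gives 805.6 / 5442 ≈ 0.148 mm/year.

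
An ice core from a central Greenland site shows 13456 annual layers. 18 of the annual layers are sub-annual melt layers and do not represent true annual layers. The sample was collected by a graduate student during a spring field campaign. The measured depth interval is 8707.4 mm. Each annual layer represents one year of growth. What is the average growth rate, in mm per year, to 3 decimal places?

0.648 mm per year

Correcting the raw count gives 13456 − 18 = 13438 true annual layers.
8707.4 mm over 13438 years gives 8707.4 / 13438 ≈ 0.648 mm per year.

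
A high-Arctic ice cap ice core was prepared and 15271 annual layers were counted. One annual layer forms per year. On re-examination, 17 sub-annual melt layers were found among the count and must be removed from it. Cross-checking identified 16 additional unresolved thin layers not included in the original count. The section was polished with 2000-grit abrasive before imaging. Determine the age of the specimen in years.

15270 yr

Adjusted count: 15271 − 17 + 16 = 15270 annual layers.
One annual layer per year makes the duration 15270 years.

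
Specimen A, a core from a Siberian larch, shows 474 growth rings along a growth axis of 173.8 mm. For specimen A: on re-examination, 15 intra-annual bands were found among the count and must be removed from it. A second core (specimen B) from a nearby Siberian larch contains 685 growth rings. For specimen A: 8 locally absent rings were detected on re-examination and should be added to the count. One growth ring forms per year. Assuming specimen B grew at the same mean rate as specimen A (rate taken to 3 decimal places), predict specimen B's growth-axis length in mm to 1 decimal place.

254.8 mm

Specimen A: adjusted count: 474 − 15 + 8 = 467 growth rings.
A: 173.8 mm over 467 years gives 173.8 / 467 ≈ 0.372 mm/yr.
Length of B = 0.372 × 685 = 254.8 mm.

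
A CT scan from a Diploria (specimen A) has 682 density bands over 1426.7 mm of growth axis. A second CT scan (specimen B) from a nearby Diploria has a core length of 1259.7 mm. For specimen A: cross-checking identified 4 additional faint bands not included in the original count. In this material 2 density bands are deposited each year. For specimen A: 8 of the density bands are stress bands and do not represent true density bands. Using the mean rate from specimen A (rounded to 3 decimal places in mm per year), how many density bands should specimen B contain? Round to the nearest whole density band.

Specimen A: adjusted count: 682 − 8 + 4 = 678 density bands.
Specimen A: 678 density bands at 2 per year is 678 / 2 = 339 years.
A: Extension rate ≈ 1426.7 / 339 = 4.209 mm/year.
For B, 1259.7 / 4.209 = 299.29 years; at 2 density bands per year that is 299.29 × 2 ≈ 599 density bands.

599 density bands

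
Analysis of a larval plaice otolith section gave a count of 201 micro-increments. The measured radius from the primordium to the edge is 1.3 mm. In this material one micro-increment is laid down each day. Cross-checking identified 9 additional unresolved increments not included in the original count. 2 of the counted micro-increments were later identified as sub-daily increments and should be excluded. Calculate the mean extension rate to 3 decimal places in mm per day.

0.006 mm per day

Correcting the raw count gives 201 − 2 + 9 = 208 true micro-increments.
Extension rate ≈ 1.3 / 208 = 0.006 mm per day.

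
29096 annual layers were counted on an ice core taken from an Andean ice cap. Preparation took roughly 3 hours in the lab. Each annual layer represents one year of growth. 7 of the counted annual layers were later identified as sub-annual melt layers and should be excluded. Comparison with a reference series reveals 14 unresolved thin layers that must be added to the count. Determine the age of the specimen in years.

29103 years

Correcting the raw count gives 29096 − 7 + 14 = 29103 true annual layers.
With a one-to-one annual layer periodicity this is 29103 years.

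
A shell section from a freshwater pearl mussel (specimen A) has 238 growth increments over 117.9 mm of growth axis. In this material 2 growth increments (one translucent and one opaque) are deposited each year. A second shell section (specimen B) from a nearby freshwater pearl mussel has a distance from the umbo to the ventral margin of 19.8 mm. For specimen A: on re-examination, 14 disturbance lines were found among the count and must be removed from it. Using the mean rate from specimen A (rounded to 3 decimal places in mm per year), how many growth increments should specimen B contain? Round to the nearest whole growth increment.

38 growth increments

Specimen A: true growth increment count = 238 − 14 = 224.
Specimen A: dividing by 2 growth increments per year: 224 / 2 = 112 years.
A: 117.9 mm over 112 years gives 117.9 / 112 ≈ 1.053 mm per year.
Specimen B: 19.8 mm / 1.053 mm per year = 18.80 years; at 2 growth increments per year that is 18.80 × 2 ≈ 38 growth increments.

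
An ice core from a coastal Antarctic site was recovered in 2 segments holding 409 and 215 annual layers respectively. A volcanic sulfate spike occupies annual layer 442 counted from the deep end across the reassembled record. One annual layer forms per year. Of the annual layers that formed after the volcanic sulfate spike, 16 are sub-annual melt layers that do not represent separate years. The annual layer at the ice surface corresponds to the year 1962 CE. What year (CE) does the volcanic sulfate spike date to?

1796 CE

Total annual layers = 409 + 215 = 624.
624 − 442 = 182 annual layers lie beyond the volcanic sulfate spike toward the ice surface.
182 − 16 false = 166 true annual layers after the volcanic sulfate spike.
1962 − 166 = 1796 CE.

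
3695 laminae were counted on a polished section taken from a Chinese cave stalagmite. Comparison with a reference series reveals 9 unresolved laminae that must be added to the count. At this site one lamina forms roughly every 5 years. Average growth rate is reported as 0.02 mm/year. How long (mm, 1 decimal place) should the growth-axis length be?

370.4 mm

Correcting the raw count gives 3695 + 9 = 3704 true laminae.
At 5 years per lamina, 3704 × 5 = 18520 years.
Length ≈ 0.02 × 18520 = 370.4 mm.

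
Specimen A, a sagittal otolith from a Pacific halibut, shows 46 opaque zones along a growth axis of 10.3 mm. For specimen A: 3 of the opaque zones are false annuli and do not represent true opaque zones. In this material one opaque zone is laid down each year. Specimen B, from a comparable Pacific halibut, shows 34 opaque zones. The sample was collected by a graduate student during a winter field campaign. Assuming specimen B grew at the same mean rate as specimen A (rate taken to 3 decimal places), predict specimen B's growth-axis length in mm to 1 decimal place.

8.2 mm

Specimen A: true opaque zone count = 46 − 3 = 43.
A: Mean rate = 10.3 mm / 43 years ≈ 0.240 mm per year.
For B, 0.240 mm/year × 34 years = 8.2 mm.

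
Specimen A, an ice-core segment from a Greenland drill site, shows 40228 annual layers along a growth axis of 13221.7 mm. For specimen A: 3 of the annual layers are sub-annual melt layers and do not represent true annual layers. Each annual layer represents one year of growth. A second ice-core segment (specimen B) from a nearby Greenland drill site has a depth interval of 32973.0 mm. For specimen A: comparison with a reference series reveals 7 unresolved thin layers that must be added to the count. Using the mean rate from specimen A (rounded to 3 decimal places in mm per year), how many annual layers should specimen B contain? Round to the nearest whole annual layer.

100222 annual layers

Specimen A: true annual layer count = 40228 − 3 + 7 = 40232.
A: 13221.7 mm over 40232 years gives 13221.7 / 40232 ≈ 0.329 mm/yr.
B spans 32973.0 / 0.329 = 100221.88 years ≈ 100222 annual layers.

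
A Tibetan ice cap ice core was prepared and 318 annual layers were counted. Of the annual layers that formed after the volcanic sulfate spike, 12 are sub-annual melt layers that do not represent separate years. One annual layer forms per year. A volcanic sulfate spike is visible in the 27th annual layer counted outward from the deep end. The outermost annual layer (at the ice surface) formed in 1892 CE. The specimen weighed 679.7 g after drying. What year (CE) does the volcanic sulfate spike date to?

1613 CE

The volcanic sulfate spike sits at annual layer 27 from the deep end, so 318 − 27 = 291 annual layers formed after it.
Removing the 12 false annual layers leaves 291 − 12 = 279 true annual layers beyond the volcanic sulfate spike.
Counting back 279 years from 1892 CE places the volcanic sulfate spike in 1892 − 279 = 1613 CE.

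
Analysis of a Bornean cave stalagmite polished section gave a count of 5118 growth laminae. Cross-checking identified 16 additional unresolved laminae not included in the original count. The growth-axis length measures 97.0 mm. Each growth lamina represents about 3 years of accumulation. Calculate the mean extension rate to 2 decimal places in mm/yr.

0.01 mm/yr

True growth lamina count = 5118 + 16 = 5134.
Multiplying by 3 years per growth lamina: 5134 × 3 = 15402 years.
Extension rate ≈ 97.0 / 15402 = 0.01 mm/yr.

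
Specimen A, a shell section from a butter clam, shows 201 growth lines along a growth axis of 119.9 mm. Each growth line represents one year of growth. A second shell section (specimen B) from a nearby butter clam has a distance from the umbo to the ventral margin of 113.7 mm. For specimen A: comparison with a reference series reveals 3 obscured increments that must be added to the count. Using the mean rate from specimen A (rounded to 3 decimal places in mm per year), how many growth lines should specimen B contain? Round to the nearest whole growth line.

Specimen A: after corrections the count is 201 + 3 = 204 growth lines.
A: 119.9 mm over 204 years gives 119.9 / 204 ≈ 0.588 mm/yr.
For B, 113.7 / 0.588 = 193.37 years ≈ 193 growth lines.

193 growth lines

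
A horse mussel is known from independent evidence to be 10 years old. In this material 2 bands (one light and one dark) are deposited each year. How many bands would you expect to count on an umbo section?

Expected bands: 10 × 2 = 20.
So 20 bands should be present.

20 bands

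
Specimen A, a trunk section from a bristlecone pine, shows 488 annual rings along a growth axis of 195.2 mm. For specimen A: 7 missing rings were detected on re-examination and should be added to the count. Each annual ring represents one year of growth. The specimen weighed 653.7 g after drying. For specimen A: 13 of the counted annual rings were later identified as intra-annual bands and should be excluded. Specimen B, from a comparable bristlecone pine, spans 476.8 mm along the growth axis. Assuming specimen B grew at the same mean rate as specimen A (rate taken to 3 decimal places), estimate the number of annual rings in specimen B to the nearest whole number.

Specimen A: correcting the raw count gives 488 − 13 + 7 = 482 true annual rings.
A: Extension rate ≈ 195.2 / 482 = 0.405 mm per year.
For B, 476.8 / 0.405 = 1177.28 years ≈ 1177 annual rings.

1177 annual rings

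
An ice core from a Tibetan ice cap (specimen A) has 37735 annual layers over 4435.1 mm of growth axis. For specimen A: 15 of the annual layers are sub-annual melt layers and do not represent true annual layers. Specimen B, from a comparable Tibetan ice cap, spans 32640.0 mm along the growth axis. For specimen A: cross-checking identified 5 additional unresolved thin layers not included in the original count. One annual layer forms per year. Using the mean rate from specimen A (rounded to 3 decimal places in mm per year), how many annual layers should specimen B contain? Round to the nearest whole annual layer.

276610 annual layers

Specimen A: true annual layer count = 37735 − 15 + 5 = 37725.
A: 4435.1 mm over 37725 years gives 4435.1 / 37725 ≈ 0.118 mm/year.
For B, 32640.0 / 0.118 = 276610.17 years ≈ 276610 annual layers.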